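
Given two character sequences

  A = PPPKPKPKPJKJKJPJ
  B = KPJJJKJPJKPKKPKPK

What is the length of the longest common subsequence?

Pick P at A[1]=B[2], P at A[2]=B[8], P at A[3]=B[11], K at A[4]=B[12], K at A[6]=B[13], P at A[7]=B[14], K at A[8]=B[15], P at A[9]=B[16], K at A[13]=B[17]; all 9 characters appear in both, in order. The LCS DP gives dp[16][17] = 9, so this is optimal.

9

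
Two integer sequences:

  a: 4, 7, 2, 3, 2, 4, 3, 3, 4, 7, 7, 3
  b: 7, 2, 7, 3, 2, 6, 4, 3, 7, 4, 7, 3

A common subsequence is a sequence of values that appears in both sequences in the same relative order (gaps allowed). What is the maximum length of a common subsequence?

9

Match 7 (a #2, b #1) → 2 (a #3, b #2) → 3 (a #4, b #4) → 2 (a #5, b #5) → 4 (a #6, b #7) → 3 (a #7, b #8) → 4 (a #9, b #10) → 7 (a #11, b #11) → 3 (a #12, b #12) — 9 values in the same relative order in both, and the DP table's final entry dp[12][12] is also 9, so no common subsequence is longer.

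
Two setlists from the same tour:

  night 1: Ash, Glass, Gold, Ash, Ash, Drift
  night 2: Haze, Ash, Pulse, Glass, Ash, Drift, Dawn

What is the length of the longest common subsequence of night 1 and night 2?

One common subsequence of length 4: Ash (night 1 #1, night 2 #2), then Glass (night 1 #2, night 2 #4), then Ash (night 1 #5, night 2 #5), then Drift (night 1 #6, night 2 #6). The LCS DP gives dp[6][7] = 4, so this is optimal.

4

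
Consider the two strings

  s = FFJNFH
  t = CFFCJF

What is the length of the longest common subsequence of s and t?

One common subsequence of length 4: F (s #1, t #2), then F (s #2, t #3), then J (s #3, t #5), then F (s #5, t #6). The LCS DP gives dp[6][6] = 4, so this is optimal.

4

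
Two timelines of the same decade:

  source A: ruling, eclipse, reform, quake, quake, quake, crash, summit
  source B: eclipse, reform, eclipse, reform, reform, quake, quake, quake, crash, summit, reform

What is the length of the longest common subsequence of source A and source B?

7

Pick eclipse (source A #2, source B #3), then reform (source A #3, source B #5), then quake (source A #4, source B #6), then quake (source A #5, source B #7), then quake (source A #6, source B #8), then crash (source A #7, source B #9), then summit (source A #8, source B #10); all 7 events appear in both, in order. The LCS DP gives dp[8][11] = 7, so this is optimal.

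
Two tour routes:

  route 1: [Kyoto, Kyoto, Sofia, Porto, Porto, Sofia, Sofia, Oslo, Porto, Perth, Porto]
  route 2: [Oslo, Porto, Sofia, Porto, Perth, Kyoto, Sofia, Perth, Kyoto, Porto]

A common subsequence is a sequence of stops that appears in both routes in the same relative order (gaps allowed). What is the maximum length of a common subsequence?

Match Sofia (route 1 #3, route 2 #3), Porto (route 1 #4, route 2 #4), Sofia (route 1 #7, route 2 #7), Perth (route 1 #10, route 2 #8), Porto (route 1 #11, route 2 #10) — 5 stops in the same relative order in both, and the DP table's final entry dp[11][10] is also 5, so no common subsequence is longer.

5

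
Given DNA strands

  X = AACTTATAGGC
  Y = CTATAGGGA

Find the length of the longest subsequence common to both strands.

7

Let dp[i][j] be the LCS length of the first i bases of X and the first j bases of Y. dp[i][j] = dp[i-1][j-1]+1 when the i-th and j-th bases match, else max(dp[i-1][j], dp[i][j-1]).
    ·  C  T  A  T  A  G  G  G  A
 ·  0  0  0  0  0  0  0  0  0  0
 A  0  0  0  1  1  1  1  1  1  1
 A  0  0  0  1  1  2  2  2  2  2
 C  0  1  1  1  1  2  2  2  2  2
 T  0  1  2  2  2  2  2  2  2  2
 T  0  1  2  2  3  3  3  3  3  3
 A  0  1  2  3  3  4  4  4  4  4
 T  0  1  2  3  4  4  4  4  4  4
 A  0  1  2  3  4  5  5  5  5  5
 G  0  1  2  3  4  5  6  6  6  6
 G  0  1  2  3  4  5  6  7  7  7
 C  0  1  2  3  4  5  6  7  7  7
dp[11][9] = 7. One LCS (by backtracking along matches): CTATAGG.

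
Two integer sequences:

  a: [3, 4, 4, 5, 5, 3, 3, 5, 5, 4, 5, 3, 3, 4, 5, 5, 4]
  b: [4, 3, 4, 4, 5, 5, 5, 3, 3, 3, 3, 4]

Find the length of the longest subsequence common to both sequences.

One common subsequence of length 10: 3 at a[1]=b[2], then 4 at a[2]=b[3], then 4 at a[3]=b[4], then 5 at a[4]=b[6], then 5 at a[5]=b[7], then 3 at a[6]=b[8], then 3 at a[7]=b[9], then 3 at a[12]=b[10], then 3 at a[13]=b[11], then 4 at a[17]=b[12]. The LCS DP gives dp[17][12] = 10, so this is optimal.

10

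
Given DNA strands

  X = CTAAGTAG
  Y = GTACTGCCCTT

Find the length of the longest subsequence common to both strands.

Let dp[i][j] be the LCS length of the first i bases of X and the first j bases of Y. dp[i][j] = dp[i-1][j-1]+1 when the i-th and j-th bases match, else max(dp[i-1][j], dp[i][j-1]).
    ·  G  T  A  C  T  G  C  C  C  T  T
 ·  0  0  0  0  0  0  0  0  0  0  0  0
 C  0  0  0  0  1  1  1  1  1  1  1  1
 T  0  0  1  1  1  2  2  2  2  2  2  2
 A  0  0  1  2  2  2  2  2  2  2  2  2
 A  0  0  1  2  2  2  2  2  2  2  2  2
 G  0  1  1  2  2  2  3  3  3  3  3  3
 T  0  1  2  2  2  3  3  3  3  3  4  4
 A  0  1  2  3  3  3  3  3  3  3  4  4
 G  0  1  2  3  3  3  4  4  4  4  4  4
dp[8][11] = 4. One LCS (by backtracking along matches): CTGT.

4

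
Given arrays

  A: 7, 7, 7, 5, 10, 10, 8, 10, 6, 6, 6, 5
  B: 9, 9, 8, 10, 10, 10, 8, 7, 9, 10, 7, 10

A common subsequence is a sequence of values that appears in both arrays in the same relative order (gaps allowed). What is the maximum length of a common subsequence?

Pick 10 (A #5, B #5), then 10 (A #6, B #6), then 8 (A #7, B #7), then 10 (A #8, B #12); all 4 values appear in both, in order. The LCS DP gives dp[12][12] = 4, so this is optimal.

4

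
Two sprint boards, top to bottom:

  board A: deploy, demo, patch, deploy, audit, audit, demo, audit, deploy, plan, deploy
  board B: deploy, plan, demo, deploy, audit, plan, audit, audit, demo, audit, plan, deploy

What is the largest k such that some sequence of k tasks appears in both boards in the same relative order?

9

Taking deploy at board A[1]=board B[1]; then demo at board A[2]=board B[3]; then deploy at board A[4]=board B[4]; then audit at board A[5]=board B[7]; then audit at board A[6]=board B[8]; then demo at board A[7]=board B[9]; then audit at board A[8]=board B[10]; then plan at board A[10]=board B[11]; then deploy at board A[11]=board B[12] gives a common subsequence of length 9. Since dp[11][12] = 9, nothing longer is possible.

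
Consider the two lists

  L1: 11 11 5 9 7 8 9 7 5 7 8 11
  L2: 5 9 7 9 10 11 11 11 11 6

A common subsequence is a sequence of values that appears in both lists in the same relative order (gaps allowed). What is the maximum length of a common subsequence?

Let dp[i][j] be the LCS length of the first i values of L1 and the first j values of L2. dp[i][j] = dp[i-1][j-1]+1 when the i-th and j-th values match, else max(dp[i-1][j], dp[i][j-1]).
    ·  5  9  7  9 10 11 11 11 11  6
 ·  0  0  0  0  0  0  0  0  0  0  0
11  0  0  0  0  0  0  1  1  1  1  1
11  0  0  0  0  0  0  1  2  2  2  2
 5  0  1  1  1  1  1  1  2  2  2  2
 9  0  1  2  2  2  2  2  2  2  2  2
 7  0  1  2  3  3  3  3  3  3  3  3
 8  0  1  2  3  3  3  3  3  3  3  3
 9  0  1  2  3  4  4  4  4  4  4  4
 7  0  1  2  3  4  4  4  4  4  4  4
 5  0  1  2  3  4  4  4  4  4  4  4
 7  0  1  2  3  4  4  4  4  4  4  4
 8  0  1  2  3  4  4  4  4  4  4  4
11  0  1  2  3  4  4  5  5  5  5  5
dp[12][10] = 5. One LCS (by backtracking along matches): 5, 9, 7, 9, 11.

5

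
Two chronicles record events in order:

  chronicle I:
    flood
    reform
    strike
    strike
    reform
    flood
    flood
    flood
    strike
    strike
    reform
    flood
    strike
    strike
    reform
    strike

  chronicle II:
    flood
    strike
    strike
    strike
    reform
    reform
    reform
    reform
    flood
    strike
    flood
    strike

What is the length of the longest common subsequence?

8

Match flood (chronicle I #1, chronicle II #1); then strike (chronicle I #3, chronicle II #3); then strike (chronicle I #4, chronicle II #4); then reform (chronicle I #5, chronicle II #8); then flood (chronicle I #8, chronicle II #9); then strike (chronicle I #10, chronicle II #10); then flood (chronicle I #12, chronicle II #11); then strike (chronicle I #16, chronicle II #12) — 8 events in the same relative order in both. Since dp[16][12] = 8, nothing longer is possible.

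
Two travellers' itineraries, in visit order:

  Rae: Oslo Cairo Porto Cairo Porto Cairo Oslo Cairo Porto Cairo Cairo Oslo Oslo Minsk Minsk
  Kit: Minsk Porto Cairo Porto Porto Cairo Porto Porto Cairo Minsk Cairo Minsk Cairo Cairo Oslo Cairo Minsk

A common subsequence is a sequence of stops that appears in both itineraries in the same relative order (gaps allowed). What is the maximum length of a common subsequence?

Pick Cairo (Rae #2, Kit #3); then Porto (Rae #3, Kit #5); then Cairo (Rae #4, Kit #6); then Porto (Rae #5, Kit #8); then Cairo (Rae #6, Kit #9); then Cairo (Rae #8, Kit #11); then Cairo (Rae #10, Kit #13); then Cairo (Rae #11, Kit #14); then Oslo (Rae #12, Kit #15); then Minsk (Rae #15, Kit #17); all 10 stops appear in both, in order. dp[15][17] = 10 confirms this is the maximum.

10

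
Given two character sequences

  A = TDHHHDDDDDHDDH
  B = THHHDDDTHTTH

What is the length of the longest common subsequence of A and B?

9

Taking T (A #1, B #1), H (A #3, B #2), H (A #4, B #3), H (A #5, B #4), D (A #6, B #5), D (A #7, B #6), D (A #8, B #7), H (A #11, B #9), H (A #14, B #12) gives a common subsequence of length 9, and the DP table's final entry dp[14][12] is also 9, so no common subsequence is longer.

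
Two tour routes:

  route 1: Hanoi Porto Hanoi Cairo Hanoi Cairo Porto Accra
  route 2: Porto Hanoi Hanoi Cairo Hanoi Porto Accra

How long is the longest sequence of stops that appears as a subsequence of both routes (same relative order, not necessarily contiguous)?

One common subsequence of length 6: Hanoi [1,2], then Hanoi [3,3], then Cairo [4,4], then Hanoi [5,5], then Porto [7,6], then Accra [8,7]. The LCS DP gives dp[8][7] = 6, so this is optimal.

6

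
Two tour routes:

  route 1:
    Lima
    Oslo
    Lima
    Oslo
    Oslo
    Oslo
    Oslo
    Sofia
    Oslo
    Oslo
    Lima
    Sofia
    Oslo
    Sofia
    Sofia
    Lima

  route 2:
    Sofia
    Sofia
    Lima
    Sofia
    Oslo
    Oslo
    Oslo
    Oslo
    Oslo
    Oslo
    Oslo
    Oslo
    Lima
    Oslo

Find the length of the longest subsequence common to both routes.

10

Match Lima [1,3] → Oslo [2,6] → Oslo [4,7] → Oslo [5,8] → Oslo [6,9] → Oslo [7,10] → Oslo [9,11] → Oslo [10,12] → Lima [11,13] → Oslo [13,14] — 10 stops in the same relative order in both. dp[16][14] = 10 confirms this is the maximum.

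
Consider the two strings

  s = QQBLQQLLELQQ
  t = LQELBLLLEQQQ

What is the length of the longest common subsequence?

Let dp[i][j] be the LCS length of the first i characters of s and the first j characters of t. dp[i][j] = dp[i-1][j-1]+1 when the i-th and j-th characters match, else max(dp[i-1][j], dp[i][j-1]).
    ·  L  Q  E  L  B  L  L  L  E  Q  Q  Q
 ·  0  0  0  0  0  0  0  0  0  0  0  0  0
 Q  0  0  1  1  1  1  1  1  1  1  1  1  1
 Q  0  0  1  1  1  1  1  1  1  1  2  2  2
 B  0  0  1  1  1  2  2  2  2  2  2  2  2
 L  0  1  1  1  2  2  3  3  3  3  3  3  3
 Q  0  1  2  2  2  2  3  3  3  3  4  4  4
 Q  0  1  2  2  2  2  3  3  3  3  4  5  5
 L  0  1  2  2  3  3  3  4  4  4  4  5  5
 L  0  1  2  2  3  3  4  4  5  5  5  5  5
 E  0  1  2  3  3  3  4  4  5  6  6  6  6
 L  0  1  2  3  4  4  4  5  5  6  6  6  6
 Q  0  1  2  3  4  4  4  5  5  6  7  7  7
 Q  0  1  2  3  4  4  4  5  5  6  7  8  8
dp[12][12] = 8. One LCS (by backtracking along matches): QBLLLEQQ.

8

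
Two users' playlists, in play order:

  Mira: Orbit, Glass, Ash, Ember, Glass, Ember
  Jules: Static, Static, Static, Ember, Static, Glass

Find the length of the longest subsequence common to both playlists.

2

Taking Ember [4,4]; then Glass [5,6] gives a common subsequence of length 2. dp[6][6] = 2 confirms this is the maximum.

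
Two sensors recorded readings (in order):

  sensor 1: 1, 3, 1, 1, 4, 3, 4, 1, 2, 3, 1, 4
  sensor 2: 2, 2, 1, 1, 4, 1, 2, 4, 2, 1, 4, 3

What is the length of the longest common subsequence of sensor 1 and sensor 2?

Taking 1 [1,3], 1 [3,4], 1 [4,6], 4 [7,8], 2 [9,9], 1 [11,10], 4 [12,11] gives a common subsequence of length 7, and the DP table's final entry dp[12][12] is also 7, so no common subsequence is longer.

7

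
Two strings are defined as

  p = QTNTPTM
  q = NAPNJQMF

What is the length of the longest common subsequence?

3

Pick N at p[3]=q[1]; then P at p[5]=q[3]; then M at p[7]=q[7]; all 3 characters appear in both, in order. Since dp[7][8] = 3, nothing longer is possible.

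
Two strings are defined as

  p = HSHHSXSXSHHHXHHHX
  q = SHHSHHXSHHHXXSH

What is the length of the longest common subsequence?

Pick H at p[1]=q[3]; then S at p[2]=q[4]; then H at p[3]=q[5]; then H at p[4]=q[6]; then X at p[8]=q[7]; then S at p[9]=q[8]; then H at p[10]=q[9]; then H at p[11]=q[10]; then H at p[12]=q[11]; then X at p[13]=q[13]; then H at p[16]=q[15]; all 11 characters appear in both, in order. dp[17][15] = 11 confirms this is the maximum.

11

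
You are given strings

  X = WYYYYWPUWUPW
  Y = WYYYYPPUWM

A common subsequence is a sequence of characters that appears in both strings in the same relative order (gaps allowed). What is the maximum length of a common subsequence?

8

Pick W at X[1]=Y[1], then Y at X[2]=Y[2], then Y at X[3]=Y[3], then Y at X[4]=Y[4], then Y at X[5]=Y[5], then P at X[7]=Y[7], then U at X[8]=Y[8], then W at X[9]=Y[9]; all 8 characters appear in both, in order. dp[12][10] = 8 confirms this is the maximum.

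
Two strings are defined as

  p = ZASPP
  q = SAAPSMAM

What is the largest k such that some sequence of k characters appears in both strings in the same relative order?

Let dp[i][j] be the LCS length of the first i characters of p and the first j characters of q. dp[i][j] = dp[i-1][j-1]+1 when the i-th and j-th characters match, else max(dp[i-1][j], dp[i][j-1]).
    ·  S  A  A  P  S  M  A  M
 ·  0  0  0  0  0  0  0  0  0
 Z  0  0  0  0  0  0  0  0  0
 A  0  0  1  1  1  1  1  1  1
 S  0  1  1  1  1  2  2  2  2
 P  0  1  1  1  2  2  2  2  2
 P  0  1  1  1  2  2  2  2  2
dp[5][8] = 2. One LCS (by backtracking along matches): AS.

2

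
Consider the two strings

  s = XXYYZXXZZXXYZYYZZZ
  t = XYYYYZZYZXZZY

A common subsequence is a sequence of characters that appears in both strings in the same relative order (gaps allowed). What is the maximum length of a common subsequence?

One common subsequence of length 9: X at s[1]=t[1], then Y at s[3]=t[4], then Y at s[4]=t[5], then Z at s[5]=t[6], then Z at s[8]=t[7], then Z at s[9]=t[9], then X at s[10]=t[10], then Z at s[13]=t[12], then Y at s[15]=t[13], and the DP table's final entry dp[18][13] is also 9, so no common subsequence is longer.

9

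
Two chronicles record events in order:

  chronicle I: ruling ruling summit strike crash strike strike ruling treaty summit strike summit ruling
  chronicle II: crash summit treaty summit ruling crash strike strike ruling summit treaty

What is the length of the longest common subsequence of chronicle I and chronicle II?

One common subsequence of length 6: ruling (chronicle I #2, chronicle II #5); then crash (chronicle I #5, chronicle II #6); then strike (chronicle I #6, chronicle II #7); then strike (chronicle I #7, chronicle II #8); then ruling (chronicle I #8, chronicle II #9); then treaty (chronicle I #9, chronicle II #11). The LCS DP gives dp[13][11] = 6, so this is optimal.

6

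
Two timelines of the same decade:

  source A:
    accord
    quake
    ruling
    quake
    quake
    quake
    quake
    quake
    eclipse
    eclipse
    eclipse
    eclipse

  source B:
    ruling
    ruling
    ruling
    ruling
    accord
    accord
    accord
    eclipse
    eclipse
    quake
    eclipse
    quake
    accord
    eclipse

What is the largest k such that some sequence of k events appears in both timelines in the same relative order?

5

Match accord at source A[1]=source B[7] → eclipse at source A[9]=source B[8] → eclipse at source A[10]=source B[9] → eclipse at source A[11]=source B[11] → eclipse at source A[12]=source B[14] — 5 events in the same relative order in both. dp[12][14] = 5 confirms this is the maximum.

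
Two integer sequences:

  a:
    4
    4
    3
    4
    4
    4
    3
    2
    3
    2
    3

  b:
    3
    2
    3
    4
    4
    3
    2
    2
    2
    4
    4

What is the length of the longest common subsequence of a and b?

Let dp[i][j] be the LCS length of the first i values of a and the first j values of b. dp[i][j] = dp[i-1][j-1]+1 when the i-th and j-th values match, else max(dp[i-1][j], dp[i][j-1]).
    ·  3  2  3  4  4  3  2  2  2  4  4
 ·  0  0  0  0  0  0  0  0  0  0  0  0
 4  0  0  0  0  1  1  1  1  1  1  1  1
 4  0  0  0  0  1  2  2  2  2  2  2  2
 3  0  1  1  1  1  2  3  3  3  3  3  3
 4  0  1  1  1  2  2  3  3  3  3  4  4
 4  0  1  1  1  2  3  3  3  3  3  4  5
 4  0  1  1  1  2  3  3  3  3  3  4  5
 3  0  1  1  2  2  3  4  4  4  4  4  5
 2  0  1  2  2  2  3  4  5  5  5  5  5
 3  0  1  2  3  3  3  4  5  5  5  5  5
 2  0  1  2  3  3  3  4  5  6  6  6  6
 3  0  1  2  3  3  3  4  5  6  6  6  6
dp[11][11] = 6. One LCS (by backtracking along matches): 3, 4, 4, 3, 2, 2.

6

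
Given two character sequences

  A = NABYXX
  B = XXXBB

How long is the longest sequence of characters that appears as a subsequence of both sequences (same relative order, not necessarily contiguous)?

2

Let dp[i][j] be the LCS length of the first i characters of A and the first j characters of B. dp[i][j] = dp[i-1][j-1]+1 when the i-th and j-th characters match, else max(dp[i-1][j], dp[i][j-1]).
    ·  X  X  X  B  B
 ·  0  0  0  0  0  0
 N  0  0  0  0  0  0
 A  0  0  0  0  0  0
 B  0  0  0  0  1  1
 Y  0  0  0  0  1  1
 X  0  1  1  1  1  1
 X  0  1  2  2  2  2
dp[6][5] = 2. One LCS (by backtracking along matches): XX.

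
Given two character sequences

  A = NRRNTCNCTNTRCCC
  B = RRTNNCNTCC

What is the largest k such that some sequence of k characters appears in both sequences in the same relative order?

9

Let dp[i][j] be the LCS length of the first i characters of A and the first j characters of B. dp[i][j] = dp[i-1][j-1]+1 when the i-th and j-th characters match, else max(dp[i-1][j], dp[i][j-1]).
    ·  R  R  T  N  N  C  N  T  C  C
 ·  0  0  0  0  0  0  0  0  0  0  0
 N  0  0  0  0  1  1  1  1  1  1  1
 R  0  1  1  1  1  1  1  1  1  1  1
 R  0  1  2  2  2  2  2  2  2  2  2
 N  0  1  2  2  3  3  3  3  3  3  3
 T  0  1  2  3  3  3  3  3  4  4  4
 C  0  1  2  3  3  3  4  4  4  5  5
 N  0  1  2  3  4  4  4  5  5  5  5
 C  0  1  2  3  4  4  5  5  5  6  6
 T  0  1  2  3  4  4  5  5  6  6  6
 N  0  1  2  3  4  5  5  6  6  6  6
 T  0  1  2  3  4  5  5  6  7  7  7
 R  0  1  2  3  4  5  5  6  7  7  7
 C  0  1  2  3  4  5  6  6  7  8  8
 C  0  1  2  3  4  5  6  6  7  8  9
 C  0  1  2  3  4  5  6  6  7  8  9
dp[15][10] = 9. One LCS (by backtracking along matches): RRNNCNTCC.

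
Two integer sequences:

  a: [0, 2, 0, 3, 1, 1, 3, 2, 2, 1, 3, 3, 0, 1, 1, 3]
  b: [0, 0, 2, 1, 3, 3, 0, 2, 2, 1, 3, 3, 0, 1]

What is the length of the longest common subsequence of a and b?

Pick 0 at a[1]=b[2] → 2 at a[2]=b[3] → 3 at a[4]=b[5] → 3 at a[7]=b[6] → 2 at a[8]=b[8] → 2 at a[9]=b[9] → 1 at a[10]=b[10] → 3 at a[11]=b[11] → 3 at a[12]=b[12] → 0 at a[13]=b[13] → 1 at a[15]=b[14]; all 11 values appear in both, in order. Since dp[16][14] = 11, nothing longer is possible.

11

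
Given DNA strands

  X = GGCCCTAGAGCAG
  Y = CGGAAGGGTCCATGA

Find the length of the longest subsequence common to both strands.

8

Match G at X[1]=Y[2], G at X[2]=Y[3], A at X[7]=Y[5], G at X[8]=Y[7], G at X[10]=Y[8], C at X[11]=Y[11], A at X[12]=Y[12], G at X[13]=Y[14] — 8 bases in the same relative order in both. Since dp[13][15] = 8, nothing longer is possible.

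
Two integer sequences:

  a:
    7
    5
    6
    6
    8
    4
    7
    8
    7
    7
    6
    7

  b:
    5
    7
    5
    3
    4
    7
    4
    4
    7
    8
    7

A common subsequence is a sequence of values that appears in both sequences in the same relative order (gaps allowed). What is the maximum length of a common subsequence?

One common subsequence of length 6: 7 (a #1, b #2); then 5 (a #2, b #3); then 4 (a #6, b #8); then 7 (a #7, b #9); then 8 (a #8, b #10); then 7 (a #12, b #11). The LCS DP gives dp[12][11] = 6, so this is optimal.

6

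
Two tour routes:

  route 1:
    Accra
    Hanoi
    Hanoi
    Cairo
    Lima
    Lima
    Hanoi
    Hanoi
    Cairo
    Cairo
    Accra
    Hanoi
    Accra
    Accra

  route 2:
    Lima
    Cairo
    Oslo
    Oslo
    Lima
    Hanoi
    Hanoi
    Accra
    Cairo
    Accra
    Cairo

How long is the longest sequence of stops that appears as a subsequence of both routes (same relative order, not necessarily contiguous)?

6

One common subsequence of length 6: Cairo [4,2]; then Lima [6,5]; then Hanoi [7,6]; then Hanoi [8,7]; then Cairo [9,9]; then Cairo [10,11]. Since dp[14][11] = 6, nothing longer is possible.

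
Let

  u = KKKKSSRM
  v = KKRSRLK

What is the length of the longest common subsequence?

4

Let dp[i][j] be the LCS length of the first i characters of u and the first j characters of v. dp[i][j] = dp[i-1][j-1]+1 when the i-th and j-th characters match, else max(dp[i-1][j], dp[i][j-1]).
    ·  K  K  R  S  R  L  K
 ·  0  0  0  0  0  0  0  0
 K  0  1  1  1  1  1  1  1
 K  0  1  2  2  2  2  2  2
 K  0  1  2  2  2  2  2  3
 K  0  1  2  2  2  2  2  3
 S  0  1  2  2  3  3  3  3
 S  0  1  2  2  3  3  3  3
 R  0  1  2  3  3  4  4  4
 M  0  1  2  3  3  4  4  4
dp[8][7] = 4. One LCS (by backtracking along matches): KKSR.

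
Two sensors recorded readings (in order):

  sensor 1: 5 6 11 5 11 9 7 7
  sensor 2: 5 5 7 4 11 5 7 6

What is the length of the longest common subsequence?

4

Pick 5 (sensor 1 #1, sensor 2 #2), 11 (sensor 1 #3, sensor 2 #5), 5 (sensor 1 #4, sensor 2 #6), 7 (sensor 1 #7, sensor 2 #7); all 4 values appear in both, in order. Since dp[8][8] = 4, nothing longer is possible.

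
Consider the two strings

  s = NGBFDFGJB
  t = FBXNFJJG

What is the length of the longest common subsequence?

Let dp[i][j] be the LCS length of the first i characters of s and the first j characters of t. dp[i][j] = dp[i-1][j-1]+1 when the i-th and j-th characters match, else max(dp[i-1][j], dp[i][j-1]).
    ·  F  B  X  N  F  J  J  G
 ·  0  0  0  0  0  0  0  0  0
 N  0  0  0  0  1  1  1  1  1
 G  0  0  0  0  1  1  1  1  2
 B  0  0  1  1  1  1  1  1  2
 F  0  1  1  1  1  2  2  2  2
 D  0  1  1  1  1  2  2  2  2
 F  0  1  1  1  1  2  2  2  2
 G  0  1  1  1  1  2  2  2  3
 J  0  1  1  1  1  2  3  3  3
 B  0  1  2  2  2  2  3  3  3
dp[9][8] = 3. One LCS (by backtracking along matches): NFG.

3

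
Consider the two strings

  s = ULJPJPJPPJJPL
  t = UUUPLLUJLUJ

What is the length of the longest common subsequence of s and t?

Let dp[i][j] be the LCS length of the first i characters of s and the first j characters of t. dp[i][j] = dp[i-1][j-1]+1 when the i-th and j-th characters match, else max(dp[i-1][j], dp[i][j-1]).
    ·  U  U  U  P  L  L  U  J  L  U  J
 ·  0  0  0  0  0  0  0  0  0  0  0  0
 U  0  1  1  1  1  1  1  1  1  1  1  1
 L  0  1  1  1  1  2  2  2  2  2  2  2
 J  0  1  1  1  1  2  2  2  3  3  3  3
 P  0  1  1  1  2  2  2  2  3  3  3  3
 J  0  1  1  1  2  2  2  2  3  3  3  4
 P  0  1  1  1  2  2  2  2  3  3  3  4
 J  0  1  1  1  2  2  2  2  3  3  3  4
 P  0  1  1  1  2  2  2  2  3  3  3  4
 P  0  1  1  1  2  2  2  2  3  3  3  4
 J  0  1  1  1  2  2  2  2  3  3  3  4
 J  0  1  1  1  2  2  2  2  3  3  3  4
 P  0  1  1  1  2  2  2  2  3  3  3  4
 L  0  1  1  1  2  3  3  3  3  4  4  4
dp[13][11] = 4. One LCS (by backtracking along matches): ULJJ.

4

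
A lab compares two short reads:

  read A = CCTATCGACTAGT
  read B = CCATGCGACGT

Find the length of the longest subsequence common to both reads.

Let dp[i][j] be the LCS length of the first i bases of read A and the first j bases of read B. dp[i][j] = dp[i-1][j-1]+1 when the i-th and j-th bases match, else max(dp[i-1][j], dp[i][j-1]).
    ·  C  C  A  T  G  C  G  A  C  G  T
 ·  0  0  0  0  0  0  0  0  0  0  0  0
 C  0  1  1  1  1  1  1  1  1  1  1  1
 C  0  1  2  2  2  2  2  2  2  2  2  2
 T  0  1  2  2  3  3  3  3  3  3  3  3
 A  0  1  2  3  3  3  3  3  4  4  4  4
 T  0  1  2  3  4  4  4  4  4  4  4  5
 C  0  1  2  3  4  4  5  5  5  5  5  5
 G  0  1  2  3  4  5  5  6  6  6  6  6
 A  0  1  2  3  4  5  5  6  7  7  7  7
 C  0  1  2  3  4  5  6  6  7  8  8  8
 T  0  1  2  3  4  5  6  6  7  8  8  9
 A  0  1  2  3  4  5  6  6  7  8  8  9
 G  0  1  2  3  4  5  6  7  7  8  9  9
 T  0  1  2  3  4  5  6  7  7  8  9 10
dp[13][11] = 10. One LCS (by backtracking along matches): CCATCGACGT.

10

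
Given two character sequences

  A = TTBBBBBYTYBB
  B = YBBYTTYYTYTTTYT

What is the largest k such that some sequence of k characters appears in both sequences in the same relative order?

Pick T (A #1, B #6), then T (A #2, B #9), then Y (A #8, B #10), then T (A #9, B #13), then Y (A #10, B #14); all 5 characters appear in both, in order. The LCS DP gives dp[12][15] = 5, so this is optimal.

5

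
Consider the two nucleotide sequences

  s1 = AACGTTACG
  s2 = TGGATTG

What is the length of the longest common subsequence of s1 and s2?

4

Match A (s1 #2, s2 #4), T (s1 #5, s2 #5), T (s1 #6, s2 #6), G (s1 #9, s2 #7) — 4 bases in the same relative order in both. Since dp[9][7] = 4, nothing longer is possible.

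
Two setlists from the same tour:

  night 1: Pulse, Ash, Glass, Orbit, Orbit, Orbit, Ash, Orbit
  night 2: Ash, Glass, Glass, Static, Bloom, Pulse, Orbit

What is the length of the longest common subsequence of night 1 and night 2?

Taking Ash [2,1] → Glass [3,3] → Orbit [8,7] gives a common subsequence of length 3, and the DP table's final entry dp[8][7] is also 3, so no common subsequence is longer.

3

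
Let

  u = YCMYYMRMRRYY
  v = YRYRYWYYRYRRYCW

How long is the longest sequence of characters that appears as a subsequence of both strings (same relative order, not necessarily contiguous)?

7

Pick Y (u #1, v #5) → Y (u #4, v #7) → Y (u #5, v #8) → R (u #7, v #9) → R (u #9, v #11) → R (u #10, v #12) → Y (u #11, v #13); all 7 characters appear in both, in order. The LCS DP gives dp[12][15] = 7, so this is optimal.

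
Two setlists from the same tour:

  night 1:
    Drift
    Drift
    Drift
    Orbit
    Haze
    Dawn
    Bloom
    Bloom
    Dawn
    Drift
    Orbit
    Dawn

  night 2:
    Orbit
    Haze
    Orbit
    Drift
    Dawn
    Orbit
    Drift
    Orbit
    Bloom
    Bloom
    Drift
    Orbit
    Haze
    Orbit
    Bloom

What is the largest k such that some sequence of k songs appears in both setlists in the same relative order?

Taking Drift [1,4] → Drift [3,7] → Orbit [4,8] → Bloom [7,9] → Bloom [8,10] → Drift [10,11] → Orbit [11,14] gives a common subsequence of length 7. dp[12][15] = 7 confirms this is the maximum.

7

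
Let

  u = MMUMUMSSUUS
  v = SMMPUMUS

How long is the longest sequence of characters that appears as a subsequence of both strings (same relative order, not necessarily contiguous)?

Pick M at u[1]=v[2], M at u[2]=v[3], U at u[5]=v[5], M at u[6]=v[6], U at u[10]=v[7], S at u[11]=v[8]; all 6 characters appear in both, in order. The LCS DP gives dp[11][8] = 6, so this is optimal.

6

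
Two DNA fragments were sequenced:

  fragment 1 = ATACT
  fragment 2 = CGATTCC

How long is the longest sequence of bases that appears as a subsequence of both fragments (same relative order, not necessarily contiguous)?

3

Pick A [1,3], T [2,5], C [4,7]; all 3 bases appear in both, in order. The LCS DP gives dp[5][7] = 3, so this is optimal.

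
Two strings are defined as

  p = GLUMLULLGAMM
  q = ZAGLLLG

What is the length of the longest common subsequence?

Pick G (p #1, q #3); then L (p #5, q #4); then L (p #7, q #5); then L (p #8, q #6); then G (p #9, q #7); all 5 characters appear in both, in order. Since dp[12][7] = 5, nothing longer is possible.

5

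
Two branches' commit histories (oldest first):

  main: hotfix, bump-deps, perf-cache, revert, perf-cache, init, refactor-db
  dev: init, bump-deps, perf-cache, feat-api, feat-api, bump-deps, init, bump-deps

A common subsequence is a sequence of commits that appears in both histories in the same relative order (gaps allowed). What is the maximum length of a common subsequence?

3

Taking bump-deps at main[2]=dev[2], perf-cache at main[3]=dev[3], init at main[6]=dev[7] gives a common subsequence of length 3. Since dp[7][8] = 3, nothing longer is possible.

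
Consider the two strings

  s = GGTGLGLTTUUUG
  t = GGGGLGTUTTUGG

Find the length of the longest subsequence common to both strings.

9

One common subsequence of length 9: G [1,2] → G [2,3] → G [4,4] → L [5,5] → G [6,6] → T [8,9] → T [9,10] → U [10,11] → G [13,13]. dp[13][13] = 9 confirms this is the maximum.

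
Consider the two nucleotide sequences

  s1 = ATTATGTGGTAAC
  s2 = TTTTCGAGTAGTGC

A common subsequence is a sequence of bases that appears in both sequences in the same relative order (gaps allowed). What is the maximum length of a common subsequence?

Match T (s1 #2, s2 #1), T (s1 #3, s2 #2), T (s1 #5, s2 #3), T (s1 #7, s2 #4), G (s1 #8, s2 #6), G (s1 #9, s2 #8), T (s1 #10, s2 #9), A (s1 #11, s2 #10), C (s1 #13, s2 #14) — 9 bases in the same relative order in both, and the DP table's final entry dp[13][14] is also 9, so no common subsequence is longer.

9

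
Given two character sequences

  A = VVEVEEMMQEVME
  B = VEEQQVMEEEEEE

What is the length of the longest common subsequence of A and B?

7

One common subsequence of length 7: V at A[1]=B[1] → V at A[2]=B[6] → E at A[3]=B[9] → E at A[5]=B[10] → E at A[6]=B[11] → E at A[10]=B[12] → E at A[13]=B[13]. The LCS DP gives dp[13][13] = 7, so this is optimal.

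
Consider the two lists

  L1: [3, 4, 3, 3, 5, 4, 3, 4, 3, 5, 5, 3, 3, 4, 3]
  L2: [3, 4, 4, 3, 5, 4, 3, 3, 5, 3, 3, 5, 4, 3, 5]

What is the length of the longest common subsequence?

Match 3 [1,1], then 4 [2,3], then 3 [4,4], then 5 [5,5], then 4 [6,6], then 3 [7,7], then 3 [9,8], then 5 [11,9], then 3 [12,10], then 3 [13,11], then 4 [14,13], then 3 [15,14] — 12 values in the same relative order in both. The LCS DP gives dp[15][15] = 12, so this is optimal.

12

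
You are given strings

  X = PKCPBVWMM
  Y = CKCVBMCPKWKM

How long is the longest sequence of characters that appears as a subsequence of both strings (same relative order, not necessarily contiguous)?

5

Let dp[i][j] be the LCS length of the first i characters of X and the first j characters of Y. dp[i][j] = dp[i-1][j-1]+1 when the i-th and j-th characters match, else max(dp[i-1][j], dp[i][j-1]).
    ·  C  K  C  V  B  M  C  P  K  W  K  M
 ·  0  0  0  0  0  0  0  0  0  0  0  0  0
 P  0  0  0  0  0  0  0  0  1  1  1  1  1
 K  0  0  1  1  1  1  1  1  1  2  2  2  2
 C  0  1  1  2  2  2  2  2  2  2  2  2  2
 P  0  1  1  2  2  2  2  2  3  3  3  3  3
 B  0  1  1  2  2  3  3  3  3  3  3  3  3
 V  0  1  1  2  3  3  3  3  3  3  3  3  3
 W  0  1  1  2  3  3  3  3  3  3  4  4  4
 M  0  1  1  2  3  3  4  4  4  4  4  4  5
 M  0  1  1  2  3  3  4  4  4  4  4  4  5
dp[9][12] = 5. One LCS (by backtracking along matches): KCPWM.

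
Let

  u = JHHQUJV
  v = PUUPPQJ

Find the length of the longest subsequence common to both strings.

2

Let dp[i][j] be the LCS length of the first i characters of u and the first j characters of v. dp[i][j] = dp[i-1][j-1]+1 when the i-th and j-th characters match, else max(dp[i-1][j], dp[i][j-1]).
    ·  P  U  U  P  P  Q  J
 ·  0  0  0  0  0  0  0  0
 J  0  0  0  0  0  0  0  1
 H  0  0  0  0  0  0  0  1
 H  0  0  0  0  0  0  0  1
 Q  0  0  0  0  0  0  1  1
 U  0  0  1  1  1  1  1  1
 J  0  0  1  1  1  1  1  2
 V  0  0  1  1  1  1  1  2
dp[7][7] = 2. One LCS (by backtracking along matches): QJ.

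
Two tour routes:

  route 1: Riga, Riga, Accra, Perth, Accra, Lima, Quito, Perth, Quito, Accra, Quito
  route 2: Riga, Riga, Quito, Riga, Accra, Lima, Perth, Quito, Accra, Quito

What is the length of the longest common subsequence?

Match Riga [1,2] → Riga [2,4] → Accra [5,5] → Lima [6,6] → Perth [8,7] → Quito [9,8] → Accra [10,9] → Quito [11,10] — 8 stops in the same relative order in both. Since dp[11][10] = 8, nothing longer is possible.

8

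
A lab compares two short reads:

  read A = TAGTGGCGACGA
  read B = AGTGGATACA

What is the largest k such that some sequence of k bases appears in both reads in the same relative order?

8

Taking A (read A #2, read B #1), then G (read A #3, read B #2), then T (read A #4, read B #3), then G (read A #5, read B #4), then G (read A #6, read B #5), then A (read A #9, read B #8), then C (read A #10, read B #9), then A (read A #12, read B #10) gives a common subsequence of length 8, and the DP table's final entry dp[12][10] is also 8, so no common subsequence is longer.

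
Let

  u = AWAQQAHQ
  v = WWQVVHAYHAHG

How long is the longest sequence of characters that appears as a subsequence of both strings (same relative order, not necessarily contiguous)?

4

Pick W (u #2, v #2); then A (u #3, v #7); then A (u #6, v #10); then H (u #7, v #11); all 4 characters appear in both, in order. The LCS DP gives dp[8][12] = 4, so this is optimal.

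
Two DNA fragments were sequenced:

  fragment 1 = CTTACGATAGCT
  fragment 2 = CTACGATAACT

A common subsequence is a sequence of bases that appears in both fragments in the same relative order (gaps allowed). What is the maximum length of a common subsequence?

10

Match C [1,1], then T [3,2], then A [4,3], then C [5,4], then G [6,5], then A [7,6], then T [8,7], then A [9,9], then C [11,10], then T [12,11] — 10 bases in the same relative order in both. Since dp[12][11] = 10, nothing longer is possible.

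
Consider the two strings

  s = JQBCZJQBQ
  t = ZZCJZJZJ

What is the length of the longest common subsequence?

Let dp[i][j] be the LCS length of the first i characters of s and the first j characters of t. dp[i][j] = dp[i-1][j-1]+1 when the i-th and j-th characters match, else max(dp[i-1][j], dp[i][j-1]).
    ·  Z  Z  C  J  Z  J  Z  J
 ·  0  0  0  0  0  0  0  0  0
 J  0  0  0  0  1  1  1  1  1
 Q  0  0  0  0  1  1  1  1  1
 B  0  0  0  0  1  1  1  1  1
 C  0  0  0  1  1  1  1  1  1
 Z  0  1  1  1  1  2  2  2  2
 J  0  1  1  1  2  2  3  3  3
 Q  0  1  1  1  2  2  3  3  3
 B  0  1  1  1  2  2  3  3  3
 Q  0  1  1  1  2  2  3  3  3
dp[9][8] = 3. One LCS (by backtracking along matches): JZJ.

3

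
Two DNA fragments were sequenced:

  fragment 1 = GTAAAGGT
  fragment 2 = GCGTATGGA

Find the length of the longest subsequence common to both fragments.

One common subsequence of length 5: G (fragment 1 #1, fragment 2 #3), T (fragment 1 #2, fragment 2 #4), A (fragment 1 #3, fragment 2 #5), G (fragment 1 #6, fragment 2 #7), G (fragment 1 #7, fragment 2 #8). dp[8][9] = 5 confirms this is the maximum.

5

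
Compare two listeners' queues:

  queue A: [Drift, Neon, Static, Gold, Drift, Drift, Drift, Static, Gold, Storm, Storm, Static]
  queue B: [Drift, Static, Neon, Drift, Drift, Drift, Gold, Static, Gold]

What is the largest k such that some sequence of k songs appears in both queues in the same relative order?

7

One common subsequence of length 7: Drift at queue A[1]=queue B[1], then Neon at queue A[2]=queue B[3], then Drift at queue A[5]=queue B[4], then Drift at queue A[6]=queue B[5], then Drift at queue A[7]=queue B[6], then Static at queue A[8]=queue B[8], then Gold at queue A[9]=queue B[9]. Since dp[12][9] = 7, nothing longer is possible.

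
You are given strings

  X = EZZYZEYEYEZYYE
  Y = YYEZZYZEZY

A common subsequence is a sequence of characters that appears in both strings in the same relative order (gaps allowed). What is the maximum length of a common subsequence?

8

Taking E (X #1, Y #3) → Z (X #2, Y #4) → Z (X #3, Y #5) → Y (X #4, Y #6) → Z (X #5, Y #7) → E (X #10, Y #8) → Z (X #11, Y #9) → Y (X #13, Y #10) gives a common subsequence of length 8. dp[14][10] = 8 confirms this is the maximum.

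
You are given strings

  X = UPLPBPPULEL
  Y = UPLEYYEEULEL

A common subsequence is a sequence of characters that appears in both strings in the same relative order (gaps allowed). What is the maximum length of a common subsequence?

7

Taking U (X #1, Y #1), then P (X #2, Y #2), then L (X #3, Y #3), then U (X #8, Y #9), then L (X #9, Y #10), then E (X #10, Y #11), then L (X #11, Y #12) gives a common subsequence of length 7. dp[11][12] = 7 confirms this is the maximum.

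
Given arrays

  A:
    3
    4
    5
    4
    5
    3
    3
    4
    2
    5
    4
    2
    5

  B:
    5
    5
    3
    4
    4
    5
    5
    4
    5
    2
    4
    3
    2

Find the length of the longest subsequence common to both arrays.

8

Pick 3 (A #1, B #3), 4 (A #2, B #5), 5 (A #3, B #7), 4 (A #4, B #8), 5 (A #5, B #9), 2 (A #9, B #10), 4 (A #11, B #11), 2 (A #12, B #13); all 8 values appear in both, in order. Since dp[13][13] = 8, nothing longer is possible.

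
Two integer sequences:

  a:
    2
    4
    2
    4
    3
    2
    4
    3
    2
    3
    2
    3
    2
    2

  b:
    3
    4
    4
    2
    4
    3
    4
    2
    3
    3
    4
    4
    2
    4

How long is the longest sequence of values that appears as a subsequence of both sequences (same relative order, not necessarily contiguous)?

One common subsequence of length 9: 4 [2,3], 2 [3,4], 4 [4,5], 3 [5,6], 4 [7,7], 2 [9,8], 3 [10,9], 3 [12,10], 2 [13,13], and the DP table's final entry dp[14][14] is also 9, so no common subsequence is longer.

9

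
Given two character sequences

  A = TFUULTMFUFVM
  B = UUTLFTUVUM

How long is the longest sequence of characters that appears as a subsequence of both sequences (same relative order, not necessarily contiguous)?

7

One common subsequence of length 7: U at A[3]=B[1], U at A[4]=B[2], L at A[5]=B[4], T at A[6]=B[6], U at A[9]=B[7], V at A[11]=B[8], M at A[12]=B[10]. The LCS DP gives dp[12][10] = 7, so this is optimal.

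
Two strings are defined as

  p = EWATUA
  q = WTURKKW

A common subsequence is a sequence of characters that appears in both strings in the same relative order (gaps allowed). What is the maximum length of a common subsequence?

3

Let dp[i][j] be the LCS length of the first i characters of p and the first j characters of q. dp[i][j] = dp[i-1][j-1]+1 when the i-th and j-th characters match, else max(dp[i-1][j], dp[i][j-1]).
    ·  W  T  U  R  K  K  W
 ·  0  0  0  0  0  0  0  0
 E  0  0  0  0  0  0  0  0
 W  0  1  1  1  1  1  1  1
 A  0  1  1  1  1  1  1  1
 T  0  1  2  2  2  2  2  2
 U  0  1  2  3  3  3  3  3
 A  0  1  2  3  3  3  3  3
dp[6][7] = 3. One LCS (by backtracking along matches): WTU.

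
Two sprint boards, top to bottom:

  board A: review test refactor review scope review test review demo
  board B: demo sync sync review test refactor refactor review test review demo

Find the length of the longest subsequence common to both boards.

7

One common subsequence of length 7: review [1,4] → test [2,5] → refactor [3,7] → review [6,8] → test [7,9] → review [8,10] → demo [9,11]. dp[9][11] = 7 confirms this is the maximum.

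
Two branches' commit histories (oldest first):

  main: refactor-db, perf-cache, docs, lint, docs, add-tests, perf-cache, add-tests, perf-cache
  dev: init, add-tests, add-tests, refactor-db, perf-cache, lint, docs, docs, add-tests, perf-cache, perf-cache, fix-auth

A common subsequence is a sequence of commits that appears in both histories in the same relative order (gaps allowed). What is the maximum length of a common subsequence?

7

Taking refactor-db (main #1, dev #4), perf-cache (main #2, dev #5), docs (main #3, dev #7), docs (main #5, dev #8), add-tests (main #6, dev #9), perf-cache (main #7, dev #10), perf-cache (main #9, dev #11) gives a common subsequence of length 7. Since dp[9][12] = 7, nothing longer is possible.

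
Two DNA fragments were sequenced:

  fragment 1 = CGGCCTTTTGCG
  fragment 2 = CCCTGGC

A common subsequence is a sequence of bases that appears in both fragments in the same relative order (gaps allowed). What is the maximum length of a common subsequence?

6

Let dp[i][j] be the LCS length of the first i bases of fragment 1 and the first j bases of fragment 2. dp[i][j] = dp[i-1][j-1]+1 when the i-th and j-th bases match, else max(dp[i-1][j], dp[i][j-1]).
    ·  C  C  C  T  G  G  C
 ·  0  0  0  0  0  0  0  0
 C  0  1  1  1  1  1  1  1
 G  0  1  1  1  1  2  2  2
 G  0  1  1  1  1  2  3  3
 C  0  1  2  2  2  2  3  4
 C  0  1  2  3  3  3  3  4
 T  0  1  2  3  4  4  4  4
 T  0  1  2  3  4  4  4  4
 T  0  1  2  3  4  4  4  4
 T  0  1  2  3  4  4  4  4
 G  0  1  2  3  4  5  5  5
 C  0  1  2  3  4  5  5  6
 G  0  1  2  3  4  5  6  6
dp[12][7] = 6. One LCS (by backtracking along matches): CCCTGC.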